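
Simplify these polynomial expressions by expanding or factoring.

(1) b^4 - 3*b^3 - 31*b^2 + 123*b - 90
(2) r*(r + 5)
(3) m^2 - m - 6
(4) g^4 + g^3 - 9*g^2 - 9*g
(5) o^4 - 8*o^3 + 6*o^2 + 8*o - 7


(1) = (b - 5)*(b - 3)*(b - 1)*(b + 6)
(2) = r^2 + 5*r
(3) = (m - 3)*(m + 2)
(4) = g*(g - 3)*(g + 1)*(g + 3)
(5) = (o - 7)*(o - 1)^2*(o + 1)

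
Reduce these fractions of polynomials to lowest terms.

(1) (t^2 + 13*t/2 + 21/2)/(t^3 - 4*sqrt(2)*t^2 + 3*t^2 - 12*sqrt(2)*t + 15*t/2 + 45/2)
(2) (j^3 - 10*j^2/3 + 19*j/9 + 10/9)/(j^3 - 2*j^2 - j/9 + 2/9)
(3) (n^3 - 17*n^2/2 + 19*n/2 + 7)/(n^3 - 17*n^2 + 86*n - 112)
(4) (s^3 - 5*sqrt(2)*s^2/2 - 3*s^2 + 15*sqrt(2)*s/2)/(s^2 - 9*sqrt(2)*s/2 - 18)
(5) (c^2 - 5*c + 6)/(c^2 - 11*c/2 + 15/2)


(1) = (4*t + 14)/(4*t^2 - 16*sqrt(2)*t + 30)
(2) = (3*j - 5)/(3*j - 1)
(3) = (2*n + 1)/(2*n - 16)
(4) = (4*s^3 + s^2*(-10*sqrt(2) - 12) + 30*sqrt(2)*s)/(4*s^2 - 18*sqrt(2)*s - 72)
(5) = (2*c - 4)/(2*c - 5)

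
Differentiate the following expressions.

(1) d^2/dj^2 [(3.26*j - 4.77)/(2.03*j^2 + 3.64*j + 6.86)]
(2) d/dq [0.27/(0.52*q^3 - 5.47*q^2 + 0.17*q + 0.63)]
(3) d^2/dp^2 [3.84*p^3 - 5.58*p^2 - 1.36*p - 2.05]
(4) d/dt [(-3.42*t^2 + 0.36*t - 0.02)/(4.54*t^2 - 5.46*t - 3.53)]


(1) = ((3.26*j - 4.77)*(4.06*j + 3.64)*(8.12*j + 7.28) - (39.7068*j + 4.3666)*(2.03*j^2 + 3.64*j + 6.86))/(2.03*j^2 + 3.64*j + 6.86)^3
(2) = (-0.4212*q^2 + 2.9538*q - 0.0459)/(0.52*q^3 - 5.47*q^2 + 0.17*q + 0.63)^2
(3) = 23.04*p - 11.16
(4) = (17.0388*t^2 + 24.3268*t - 1.38)/(20.6116*t^4 - 49.5768*t^3 - 2.2408*t^2 + 38.5476*t + 12.4609)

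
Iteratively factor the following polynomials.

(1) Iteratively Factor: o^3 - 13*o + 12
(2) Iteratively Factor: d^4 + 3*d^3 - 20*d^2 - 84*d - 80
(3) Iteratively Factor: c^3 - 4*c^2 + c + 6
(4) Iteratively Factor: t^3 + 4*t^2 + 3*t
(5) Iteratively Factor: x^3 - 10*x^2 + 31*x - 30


(1) = (o - 1)*(o^2 + o - 12) = (o - 3)*(o - 1)*(o + 4)
(2) = (d + 2)*(d^3 + d^2 - 22*d - 40) = (d - 5)*(d + 2)*(d^2 + 6*d + 8) = (d - 5)*(d + 2)^2*(d + 4)
(3) = (c - 2)*(c^2 - 2*c - 3) = (c - 3)*(c - 2)*(c + 1)
(4) = (t)*(t^2 + 4*t + 3) = t*(t + 3)*(t + 1)
(5) = (x - 3)*(x^2 - 7*x + 10) = (x - 3)*(x - 2)*(x - 5)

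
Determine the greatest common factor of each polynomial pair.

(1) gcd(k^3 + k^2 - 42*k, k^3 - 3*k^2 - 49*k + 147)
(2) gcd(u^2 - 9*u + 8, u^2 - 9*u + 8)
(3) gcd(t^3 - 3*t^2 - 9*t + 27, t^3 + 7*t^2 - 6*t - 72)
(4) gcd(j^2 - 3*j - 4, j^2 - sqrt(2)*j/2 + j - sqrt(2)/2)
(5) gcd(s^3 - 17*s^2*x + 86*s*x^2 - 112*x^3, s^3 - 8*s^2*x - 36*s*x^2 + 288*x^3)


(1) = gcd(k*(k - 6)*(k + 7), (k - 7)*(k - 3)*(k + 7)) = k + 7
(2) = gcd((u - 8)*(u - 1), (u - 8)*(u - 1)) = u^2 - 9*u + 8
(3) = t - 3
(4) = gcd((j - 4)*(j + 1), (j + 1)*(j - sqrt(2)/2)) = j + 1
(5) = gcd((s - 8*x)*(s - 7*x)*(s - 2*x), (s - 8*x)*(s - 6*x)*(s + 6*x)) = -s + 8*x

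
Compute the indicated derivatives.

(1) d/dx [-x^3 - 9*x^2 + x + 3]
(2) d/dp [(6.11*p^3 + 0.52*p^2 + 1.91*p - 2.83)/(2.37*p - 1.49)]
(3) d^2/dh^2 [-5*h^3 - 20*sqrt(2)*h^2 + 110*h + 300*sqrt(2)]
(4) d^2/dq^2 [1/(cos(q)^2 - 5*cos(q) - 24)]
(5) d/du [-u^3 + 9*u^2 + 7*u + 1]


(1) = -3*x^2 - 18*x + 1
(2) = (28.9614*p^3 - 26.0793*p^2 - 1.5496*p + 3.8612)/(5.6169*p^2 - 7.0626*p + 2.2201)
(3) = -30*h - 40*sqrt(2)
(4) = (4*sin(q)^4 - 123*sin(q)^2 - 405*cos(q)/4 - 15*cos(3*q)/4 + 21)/(sin(q)^2 + 5*cos(q) + 23)^3
(5) = -3*u^2 + 18*u + 7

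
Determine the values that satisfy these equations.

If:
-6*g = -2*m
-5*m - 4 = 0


Then:
g = -4/15
m = -4/5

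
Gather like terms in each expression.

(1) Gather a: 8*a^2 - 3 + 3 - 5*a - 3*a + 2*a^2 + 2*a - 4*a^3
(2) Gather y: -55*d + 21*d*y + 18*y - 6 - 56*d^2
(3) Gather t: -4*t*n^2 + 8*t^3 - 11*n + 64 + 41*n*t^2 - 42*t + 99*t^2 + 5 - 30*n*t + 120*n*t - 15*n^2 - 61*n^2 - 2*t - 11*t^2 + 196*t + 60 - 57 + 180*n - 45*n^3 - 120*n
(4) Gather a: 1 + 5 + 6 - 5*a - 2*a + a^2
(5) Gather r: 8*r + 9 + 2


(1) = -4*a^3 + 10*a^2 - 6*a
(2) = -56*d^2 - 55*d + y*(21*d + 18) - 6
(3) = -45*n^3 - 76*n^2 + 49*n + 8*t^3 + t^2*(41*n + 88) + t*(-4*n^2 + 90*n + 152) + 72
(4) = a^2 - 7*a + 12
(5) = 8*r + 11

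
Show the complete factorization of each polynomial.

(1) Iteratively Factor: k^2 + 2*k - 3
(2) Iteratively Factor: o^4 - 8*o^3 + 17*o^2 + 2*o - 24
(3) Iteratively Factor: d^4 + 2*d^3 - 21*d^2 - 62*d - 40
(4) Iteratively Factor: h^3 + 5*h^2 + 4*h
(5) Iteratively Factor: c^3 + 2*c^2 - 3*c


(1) = (k - 1)*(k + 3)
(2) = (o - 3)*(o^3 - 5*o^2 + 2*o + 8) = (o - 3)*(o - 2)*(o^2 - 3*o - 4) = (o - 3)*(o - 2)*(o + 1)*(o - 4)
(3) = (d + 1)*(d^3 + d^2 - 22*d - 40) = (d + 1)*(d + 2)*(d^2 - d - 20) = (d + 1)*(d + 2)*(d + 4)*(d - 5)
(4) = (h)*(h^2 + 5*h + 4) = h*(h + 4)*(h + 1)
(5) = (c - 1)*(c^2 + 3*c) = c*(c - 1)*(c + 3)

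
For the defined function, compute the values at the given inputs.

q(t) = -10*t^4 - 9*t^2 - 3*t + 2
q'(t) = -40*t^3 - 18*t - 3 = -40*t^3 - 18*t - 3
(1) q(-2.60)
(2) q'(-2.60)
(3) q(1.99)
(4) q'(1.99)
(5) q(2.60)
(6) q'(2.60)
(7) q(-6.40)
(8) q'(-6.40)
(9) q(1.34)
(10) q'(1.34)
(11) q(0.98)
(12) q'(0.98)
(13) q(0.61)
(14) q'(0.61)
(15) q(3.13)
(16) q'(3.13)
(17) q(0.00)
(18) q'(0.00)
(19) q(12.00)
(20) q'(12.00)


(1) = -508.02
(2) = 746.84
(3) = -196.43
(4) = -354.04
(5) = -523.62
(6) = -752.84
(7) = -17124.66
(8) = 10597.96
(9) = -50.42
(10) = -123.36
(11) = -18.81
(12) = -58.29
(13) = -4.56
(14) = -23.06
(15) = -1055.35
(16) = -1285.91
(17) = 2.00
(18) = -3.00
(19) = -208690.00
(20) = -69339.00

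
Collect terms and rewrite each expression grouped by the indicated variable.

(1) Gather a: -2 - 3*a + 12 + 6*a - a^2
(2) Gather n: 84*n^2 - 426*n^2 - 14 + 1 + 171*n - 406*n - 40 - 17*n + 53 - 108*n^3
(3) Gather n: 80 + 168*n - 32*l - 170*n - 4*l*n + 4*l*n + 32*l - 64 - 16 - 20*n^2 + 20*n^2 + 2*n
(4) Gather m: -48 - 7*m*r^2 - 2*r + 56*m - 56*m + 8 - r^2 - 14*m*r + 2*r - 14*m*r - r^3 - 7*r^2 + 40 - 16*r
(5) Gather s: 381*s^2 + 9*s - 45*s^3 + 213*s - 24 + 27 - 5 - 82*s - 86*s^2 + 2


(1) = -a^2 + 3*a + 10
(2) = -108*n^3 - 342*n^2 - 252*n
(3) = 0
(4) = m*(-7*r^2 - 28*r) - r^3 - 8*r^2 - 16*r
(5) = -45*s^3 + 295*s^2 + 140*s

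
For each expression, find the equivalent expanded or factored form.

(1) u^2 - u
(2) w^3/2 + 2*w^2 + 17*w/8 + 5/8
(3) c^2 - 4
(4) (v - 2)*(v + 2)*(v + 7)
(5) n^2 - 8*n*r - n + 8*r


(1) = u*(u - 1)
(2) = (w/2 + 1/2)*(w + 1/2)*(w + 5/2)
(3) = (c - 2)*(c + 2)
(4) = v^3 + 7*v^2 - 4*v - 28
(5) = (n - 1)*(n - 8*r)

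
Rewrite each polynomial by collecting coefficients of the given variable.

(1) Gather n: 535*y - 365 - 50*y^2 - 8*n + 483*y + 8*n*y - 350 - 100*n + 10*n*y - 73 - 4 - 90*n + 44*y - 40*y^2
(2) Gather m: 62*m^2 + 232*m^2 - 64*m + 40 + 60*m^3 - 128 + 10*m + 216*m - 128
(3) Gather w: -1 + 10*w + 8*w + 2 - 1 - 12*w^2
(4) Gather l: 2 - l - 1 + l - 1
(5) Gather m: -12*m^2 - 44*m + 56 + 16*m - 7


(1) = n*(18*y - 198) - 90*y^2 + 1062*y - 792
(2) = 60*m^3 + 294*m^2 + 162*m - 216
(3) = -12*w^2 + 18*w
(4) = 0
(5) = -12*m^2 - 28*m + 49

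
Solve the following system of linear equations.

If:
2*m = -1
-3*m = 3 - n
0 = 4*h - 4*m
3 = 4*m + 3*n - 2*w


Then:
h = -1/2
m = -1/2
n = 3/2
w = -1/4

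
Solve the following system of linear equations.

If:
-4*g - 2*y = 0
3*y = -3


Then:
g = 1/2
y = -1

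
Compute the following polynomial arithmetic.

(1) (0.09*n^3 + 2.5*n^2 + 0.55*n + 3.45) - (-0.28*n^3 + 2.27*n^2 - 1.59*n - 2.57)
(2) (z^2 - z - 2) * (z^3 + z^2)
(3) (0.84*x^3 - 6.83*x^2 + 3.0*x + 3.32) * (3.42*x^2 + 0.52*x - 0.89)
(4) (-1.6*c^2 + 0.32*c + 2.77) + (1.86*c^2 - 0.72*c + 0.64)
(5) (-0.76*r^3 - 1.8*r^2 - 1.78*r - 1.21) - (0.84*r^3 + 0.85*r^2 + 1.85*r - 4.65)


(1) = 0.37*n^3 + 0.23*n^2 + 2.14*n + 6.02
(2) = z^5 - 3*z^3 - 2*z^2
(3) = 2.8728*x^5 - 22.9218*x^4 + 5.9608*x^3 + 18.9931*x^2 - 0.9436*x - 2.9548
(4) = 0.26*c^2 - 0.4*c + 3.41
(5) = -1.6*r^3 - 2.65*r^2 - 3.63*r + 3.44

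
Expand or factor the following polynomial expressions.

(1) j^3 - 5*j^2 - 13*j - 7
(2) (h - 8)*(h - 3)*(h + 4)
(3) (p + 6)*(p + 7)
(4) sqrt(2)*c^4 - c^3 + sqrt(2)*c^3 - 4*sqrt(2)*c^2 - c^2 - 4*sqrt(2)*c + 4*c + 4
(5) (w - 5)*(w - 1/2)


(1) = (j - 7)*(j + 1)^2
(2) = h^3 - 7*h^2 - 20*h + 96
(3) = p^2 + 13*p + 42
(4) = (c - 2)*(c + 2)*(c - sqrt(2)/2)*(sqrt(2)*c + sqrt(2))
(5) = w^2 - 11*w/2 + 5/2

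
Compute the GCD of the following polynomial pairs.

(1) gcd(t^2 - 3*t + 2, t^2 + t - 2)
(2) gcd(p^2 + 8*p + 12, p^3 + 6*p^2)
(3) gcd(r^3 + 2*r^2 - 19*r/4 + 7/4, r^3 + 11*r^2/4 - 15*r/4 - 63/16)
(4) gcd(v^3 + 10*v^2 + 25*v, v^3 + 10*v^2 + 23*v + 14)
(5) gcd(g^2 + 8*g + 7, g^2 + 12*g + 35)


(1) = gcd((t - 2)*(t - 1), (t - 1)*(t + 2)) = t - 1
(2) = p + 6
(3) = r + 7/2
(4) = 1
(5) = gcd((g + 1)*(g + 7), (g + 5)*(g + 7)) = g + 7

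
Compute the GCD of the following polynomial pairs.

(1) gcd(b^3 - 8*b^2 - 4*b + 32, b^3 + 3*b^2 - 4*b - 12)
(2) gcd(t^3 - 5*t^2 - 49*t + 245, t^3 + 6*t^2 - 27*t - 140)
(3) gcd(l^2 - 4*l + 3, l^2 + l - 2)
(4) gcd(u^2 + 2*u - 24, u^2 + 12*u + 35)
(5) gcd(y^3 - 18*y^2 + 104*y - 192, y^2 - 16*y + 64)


(1) = gcd((b - 8)*(b - 2)*(b + 2), (b - 2)*(b + 2)*(b + 3)) = b^2 - 4
(2) = t^2 + 2*t - 35
(3) = gcd((l - 3)*(l - 1), (l - 1)*(l + 2)) = l - 1
(4) = 1
(5) = gcd((y - 8)*(y - 6)*(y - 4), (y - 8)^2) = y - 8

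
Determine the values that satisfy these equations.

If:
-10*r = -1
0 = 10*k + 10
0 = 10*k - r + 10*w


Then:
k = -1
r = 1/10
w = 101/100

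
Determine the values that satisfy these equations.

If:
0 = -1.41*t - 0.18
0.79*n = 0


Then:
n = 0.00
t = -0.13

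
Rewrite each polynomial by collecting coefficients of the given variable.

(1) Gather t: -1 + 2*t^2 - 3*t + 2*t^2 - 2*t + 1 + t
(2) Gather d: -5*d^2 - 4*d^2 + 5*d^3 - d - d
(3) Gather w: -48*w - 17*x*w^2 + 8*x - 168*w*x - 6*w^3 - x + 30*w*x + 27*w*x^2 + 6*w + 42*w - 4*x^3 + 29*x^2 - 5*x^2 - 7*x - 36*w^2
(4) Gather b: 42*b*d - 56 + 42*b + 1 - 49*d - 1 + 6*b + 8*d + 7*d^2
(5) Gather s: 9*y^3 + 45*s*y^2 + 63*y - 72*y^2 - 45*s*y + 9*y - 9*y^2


(1) = 4*t^2 - 4*t
(2) = 5*d^3 - 9*d^2 - 2*d
(3) = -6*w^3 + w^2*(-17*x - 36) + w*(27*x^2 - 138*x) - 4*x^3 + 24*x^2
(4) = b*(42*d + 48) + 7*d^2 - 41*d - 56
(5) = s*(45*y^2 - 45*y) + 9*y^3 - 81*y^2 + 72*y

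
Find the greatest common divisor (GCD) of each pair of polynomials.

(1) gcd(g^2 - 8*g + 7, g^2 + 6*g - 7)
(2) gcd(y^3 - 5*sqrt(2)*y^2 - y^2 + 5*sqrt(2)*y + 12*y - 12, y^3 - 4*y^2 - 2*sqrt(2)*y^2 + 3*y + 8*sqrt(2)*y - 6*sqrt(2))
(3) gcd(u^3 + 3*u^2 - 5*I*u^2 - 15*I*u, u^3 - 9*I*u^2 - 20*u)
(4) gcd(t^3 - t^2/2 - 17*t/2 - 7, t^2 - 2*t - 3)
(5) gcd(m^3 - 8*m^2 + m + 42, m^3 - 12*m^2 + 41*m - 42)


(1) = g - 1
(2) = gcd((y - 1)*(y - 3*sqrt(2))*(y - 2*sqrt(2)), (y - 3)*(y - 1)*(y - 2*sqrt(2))) = y^2 + y*(-2*sqrt(2) - 1) + 2*sqrt(2)
(3) = gcd(u*(u + 3)*(u - 5*I), u*(u - 5*I)*(u - 4*I)) = u^2 - 5*I*u
(4) = gcd((t - 7/2)*(t + 1)*(t + 2), (t - 3)*(t + 1)) = t + 1
(5) = m^2 - 10*m + 21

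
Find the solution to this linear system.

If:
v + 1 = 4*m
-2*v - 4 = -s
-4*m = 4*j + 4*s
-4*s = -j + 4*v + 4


Then:
j = -8/19
m = -10/57
s = 34/57
v = -97/57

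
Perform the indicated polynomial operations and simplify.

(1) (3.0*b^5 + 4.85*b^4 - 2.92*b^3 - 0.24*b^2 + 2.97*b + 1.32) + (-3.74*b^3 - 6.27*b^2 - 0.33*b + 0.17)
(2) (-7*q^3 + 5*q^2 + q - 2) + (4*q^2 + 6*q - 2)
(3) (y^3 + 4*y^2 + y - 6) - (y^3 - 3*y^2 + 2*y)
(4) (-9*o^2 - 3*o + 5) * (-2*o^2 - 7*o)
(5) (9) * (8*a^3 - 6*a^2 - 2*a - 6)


(1) = 3.0*b^5 + 4.85*b^4 - 6.66*b^3 - 6.51*b^2 + 2.64*b + 1.49
(2) = -7*q^3 + 9*q^2 + 7*q - 4
(3) = 7*y^2 - y - 6
(4) = 18*o^4 + 69*o^3 + 11*o^2 - 35*o
(5) = 72*a^3 - 54*a^2 - 18*a - 54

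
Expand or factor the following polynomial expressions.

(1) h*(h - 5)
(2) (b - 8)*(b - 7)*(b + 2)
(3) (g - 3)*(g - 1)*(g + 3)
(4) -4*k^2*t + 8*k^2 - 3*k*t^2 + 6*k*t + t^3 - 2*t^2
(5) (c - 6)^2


(1) = h^2 - 5*h
(2) = b^3 - 13*b^2 + 26*b + 112
(3) = g^3 - g^2 - 9*g + 9
(4) = (-4*k + t)*(k + t)*(t - 2)
(5) = c^2 - 12*c + 36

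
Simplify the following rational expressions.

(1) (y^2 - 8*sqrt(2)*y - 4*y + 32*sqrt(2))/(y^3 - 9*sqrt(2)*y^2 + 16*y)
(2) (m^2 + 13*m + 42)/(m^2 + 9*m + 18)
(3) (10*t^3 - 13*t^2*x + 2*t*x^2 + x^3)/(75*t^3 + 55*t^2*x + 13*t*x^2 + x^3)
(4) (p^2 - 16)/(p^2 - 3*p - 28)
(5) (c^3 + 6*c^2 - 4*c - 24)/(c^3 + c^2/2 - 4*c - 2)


(1) = (y - 4)/(y^2 - sqrt(2)*y)
(2) = (m + 7)/(m + 3)
(3) = (2*t^2 - 3*t*x + x^2)/(15*t^2 + 8*t*x + x^2)
(4) = (p - 4)/(p - 7)
(5) = (2*c + 12)/(2*c + 1)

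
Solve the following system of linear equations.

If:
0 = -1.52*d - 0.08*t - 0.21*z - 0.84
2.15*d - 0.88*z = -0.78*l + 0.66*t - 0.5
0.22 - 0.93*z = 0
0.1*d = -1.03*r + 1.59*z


Then:
d = -0.0526315789473684*t - 0.585314091680815
l = 0.991228070175439*t + 1.23922735913398
r = 0.00510986203372509*t + 0.422000428569074
z = 0.24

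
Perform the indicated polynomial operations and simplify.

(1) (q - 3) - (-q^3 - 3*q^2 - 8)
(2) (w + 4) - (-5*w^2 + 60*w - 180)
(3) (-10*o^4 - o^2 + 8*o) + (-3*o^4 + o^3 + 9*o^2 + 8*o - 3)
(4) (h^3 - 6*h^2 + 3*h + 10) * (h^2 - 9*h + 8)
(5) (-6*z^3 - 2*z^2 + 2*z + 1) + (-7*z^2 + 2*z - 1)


(1) = q^3 + 3*q^2 + q + 5
(2) = 5*w^2 - 59*w + 184
(3) = -13*o^4 + o^3 + 8*o^2 + 16*o - 3
(4) = h^5 - 15*h^4 + 65*h^3 - 65*h^2 - 66*h + 80
(5) = -6*z^3 - 9*z^2 + 4*z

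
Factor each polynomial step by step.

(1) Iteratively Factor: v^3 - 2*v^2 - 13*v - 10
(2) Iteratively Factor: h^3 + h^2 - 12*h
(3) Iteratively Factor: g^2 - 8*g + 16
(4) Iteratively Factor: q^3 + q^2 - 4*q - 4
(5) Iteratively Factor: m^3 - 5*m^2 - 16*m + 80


(1) = (v - 5)*(v^2 + 3*v + 2) = (v - 5)*(v + 1)*(v + 2)
(2) = (h)*(h^2 + h - 12) = h*(h + 4)*(h - 3)
(3) = (g - 4)*(g - 4)
(4) = (q + 2)*(q^2 - q - 2) = (q + 1)*(q + 2)*(q - 2)
(5) = (m - 4)*(m^2 - m - 20) = (m - 4)*(m + 4)*(m - 5)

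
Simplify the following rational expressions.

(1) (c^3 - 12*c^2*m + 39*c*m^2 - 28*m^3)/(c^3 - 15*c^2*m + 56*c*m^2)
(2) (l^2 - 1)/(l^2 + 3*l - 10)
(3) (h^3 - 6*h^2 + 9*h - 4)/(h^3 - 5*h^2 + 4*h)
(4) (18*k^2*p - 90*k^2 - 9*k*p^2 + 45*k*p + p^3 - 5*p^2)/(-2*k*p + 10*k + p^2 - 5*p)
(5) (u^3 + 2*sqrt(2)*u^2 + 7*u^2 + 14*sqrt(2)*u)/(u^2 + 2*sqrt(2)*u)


(1) = (c^2 - 5*c*m + 4*m^2)/(c^2 - 8*c*m)
(2) = (l^2 - 1)/(l^2 + 3*l - 10)
(3) = (h - 1)/h
(4) = (18*k^2 - 9*k*p + p^2)/(-2*k + p)
(5) = u + 7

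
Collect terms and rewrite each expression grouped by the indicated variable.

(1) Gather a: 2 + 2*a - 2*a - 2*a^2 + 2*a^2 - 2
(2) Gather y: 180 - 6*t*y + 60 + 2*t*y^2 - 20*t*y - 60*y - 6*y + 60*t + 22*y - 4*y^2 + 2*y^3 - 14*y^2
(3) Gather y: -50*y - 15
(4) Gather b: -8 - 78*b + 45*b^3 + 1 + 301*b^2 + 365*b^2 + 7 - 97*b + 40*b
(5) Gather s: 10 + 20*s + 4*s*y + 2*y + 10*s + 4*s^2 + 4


(1) = 0
(2) = 60*t + 2*y^3 + y^2*(2*t - 18) + y*(-26*t - 44) + 240
(3) = -50*y - 15
(4) = 45*b^3 + 666*b^2 - 135*b
(5) = 4*s^2 + s*(4*y + 30) + 2*y + 14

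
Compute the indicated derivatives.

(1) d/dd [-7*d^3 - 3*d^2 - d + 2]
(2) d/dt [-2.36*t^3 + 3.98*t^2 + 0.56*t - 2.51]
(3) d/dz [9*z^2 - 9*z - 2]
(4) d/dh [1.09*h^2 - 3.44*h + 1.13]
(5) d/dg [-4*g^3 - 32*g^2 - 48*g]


(1) = -21*d^2 - 6*d - 1
(2) = -7.08*t^2 + 7.96*t + 0.56
(3) = 18*z - 9
(4) = 2.18*h - 3.44
(5) = -12*g^2 - 64*g - 48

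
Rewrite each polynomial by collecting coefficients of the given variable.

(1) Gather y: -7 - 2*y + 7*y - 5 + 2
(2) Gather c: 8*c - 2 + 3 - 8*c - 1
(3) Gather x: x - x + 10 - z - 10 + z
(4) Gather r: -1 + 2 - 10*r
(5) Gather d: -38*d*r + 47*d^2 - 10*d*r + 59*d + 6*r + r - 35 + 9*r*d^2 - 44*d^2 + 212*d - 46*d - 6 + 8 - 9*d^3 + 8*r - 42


(1) = 5*y - 10
(2) = 0
(3) = 0
(4) = 1 - 10*r
(5) = -9*d^3 + d^2*(9*r + 3) + d*(225 - 48*r) + 15*r - 75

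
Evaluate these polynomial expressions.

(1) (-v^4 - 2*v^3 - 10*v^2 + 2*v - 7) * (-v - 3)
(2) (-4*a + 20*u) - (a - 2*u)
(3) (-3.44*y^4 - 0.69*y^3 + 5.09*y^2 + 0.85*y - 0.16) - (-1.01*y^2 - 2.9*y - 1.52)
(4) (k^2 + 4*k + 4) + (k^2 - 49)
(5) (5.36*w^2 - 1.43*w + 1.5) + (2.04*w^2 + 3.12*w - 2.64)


(1) = v^5 + 5*v^4 + 16*v^3 + 28*v^2 + v + 21
(2) = -5*a + 22*u
(3) = -3.44*y^4 - 0.69*y^3 + 6.1*y^2 + 3.75*y + 1.36
(4) = 2*k^2 + 4*k - 45
(5) = 7.4*w^2 + 1.69*w - 1.14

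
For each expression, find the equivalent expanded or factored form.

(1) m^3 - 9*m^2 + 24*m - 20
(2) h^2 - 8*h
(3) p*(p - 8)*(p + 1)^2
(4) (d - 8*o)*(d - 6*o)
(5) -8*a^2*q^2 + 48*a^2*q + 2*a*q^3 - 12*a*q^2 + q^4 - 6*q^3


(1) = (m - 5)*(m - 2)^2
(2) = h*(h - 8)
(3) = p^4 - 6*p^3 - 15*p^2 - 8*p
(4) = d^2 - 14*d*o + 48*o^2
(5) = q*(-2*a + q)*(4*a + q)*(q - 6)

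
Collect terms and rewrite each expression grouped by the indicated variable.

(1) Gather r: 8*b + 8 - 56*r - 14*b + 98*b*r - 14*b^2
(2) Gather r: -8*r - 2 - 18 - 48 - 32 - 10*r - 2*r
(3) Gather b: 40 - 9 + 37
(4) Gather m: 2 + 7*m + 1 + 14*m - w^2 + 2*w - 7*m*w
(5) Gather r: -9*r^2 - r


(1) = -14*b^2 - 6*b + r*(98*b - 56) + 8
(2) = -20*r - 100
(3) = 68
(4) = m*(21 - 7*w) - w^2 + 2*w + 3
(5) = -9*r^2 - r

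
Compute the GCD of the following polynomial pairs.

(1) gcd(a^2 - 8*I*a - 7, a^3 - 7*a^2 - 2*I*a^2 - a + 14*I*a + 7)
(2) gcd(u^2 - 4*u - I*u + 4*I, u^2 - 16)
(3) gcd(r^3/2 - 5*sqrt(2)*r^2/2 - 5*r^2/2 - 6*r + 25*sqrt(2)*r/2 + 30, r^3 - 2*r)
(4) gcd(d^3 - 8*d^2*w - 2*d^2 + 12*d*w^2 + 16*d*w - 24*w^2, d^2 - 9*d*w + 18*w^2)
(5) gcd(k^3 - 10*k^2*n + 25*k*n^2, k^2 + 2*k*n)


(1) = a - I
(2) = gcd((u - 4)*(u - I), (u - 4)*(u + 4)) = u - 4
(3) = gcd((r/2 + sqrt(2)/2)*(r - 5)*(r - 6*sqrt(2)), r*(r - sqrt(2))*(r + sqrt(2))) = r + sqrt(2)
(4) = gcd((d - 2)*(d - 6*w)*(d - 2*w), (d - 6*w)*(d - 3*w)) = -d + 6*w
(5) = k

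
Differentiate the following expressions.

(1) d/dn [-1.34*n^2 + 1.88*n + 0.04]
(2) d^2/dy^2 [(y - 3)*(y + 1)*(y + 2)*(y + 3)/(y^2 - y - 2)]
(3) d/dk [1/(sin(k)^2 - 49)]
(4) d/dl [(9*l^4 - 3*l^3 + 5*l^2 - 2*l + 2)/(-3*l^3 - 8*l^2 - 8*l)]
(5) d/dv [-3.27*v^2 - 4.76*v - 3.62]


(1) = 1.88 - 2.68*n
(2) = 2*(y^3 - 6*y^2 + 12*y - 28)/(y^3 - 6*y^2 + 12*y - 8)
(3) = -2*sin(k)*cos(k)/(sin(k)^2 - 49)^2
(4) = (-27*l^6 - 144*l^5 - 177*l^4 + 36*l^3 - 38*l^2 + 32*l + 16)/(l^2*(9*l^4 + 48*l^3 + 112*l^2 + 128*l + 64))
(5) = -6.54*v - 4.76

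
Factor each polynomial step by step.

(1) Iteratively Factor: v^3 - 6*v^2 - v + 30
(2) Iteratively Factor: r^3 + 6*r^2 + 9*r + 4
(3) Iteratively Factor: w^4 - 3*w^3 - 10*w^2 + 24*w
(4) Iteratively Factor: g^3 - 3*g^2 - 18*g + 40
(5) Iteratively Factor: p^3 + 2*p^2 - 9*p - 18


(1) = (v - 3)*(v^2 - 3*v - 10) = (v - 3)*(v + 2)*(v - 5)
(2) = (r + 1)*(r^2 + 5*r + 4) = (r + 1)^2*(r + 4)
(3) = (w)*(w^3 - 3*w^2 - 10*w + 24) = w*(w + 3)*(w^2 - 6*w + 8) = w*(w - 2)*(w + 3)*(w - 4)
(4) = (g - 2)*(g^2 - g - 20) = (g - 5)*(g - 2)*(g + 4)
(5) = (p + 3)*(p^2 - p - 6) = (p + 2)*(p + 3)*(p - 3)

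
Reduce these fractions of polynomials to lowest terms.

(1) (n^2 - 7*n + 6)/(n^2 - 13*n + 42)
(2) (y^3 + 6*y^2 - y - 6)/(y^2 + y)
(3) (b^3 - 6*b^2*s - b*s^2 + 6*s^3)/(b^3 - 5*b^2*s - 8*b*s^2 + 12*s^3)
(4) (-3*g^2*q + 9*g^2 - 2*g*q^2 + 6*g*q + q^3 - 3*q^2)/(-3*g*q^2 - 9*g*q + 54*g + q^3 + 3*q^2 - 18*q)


(1) = (n - 1)/(n - 7)
(2) = (y^2 + 5*y - 6)/y
(3) = (b + s)/(b + 2*s)
(4) = (g + q)/(q + 6)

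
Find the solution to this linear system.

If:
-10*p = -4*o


Then:
o = 5*p/2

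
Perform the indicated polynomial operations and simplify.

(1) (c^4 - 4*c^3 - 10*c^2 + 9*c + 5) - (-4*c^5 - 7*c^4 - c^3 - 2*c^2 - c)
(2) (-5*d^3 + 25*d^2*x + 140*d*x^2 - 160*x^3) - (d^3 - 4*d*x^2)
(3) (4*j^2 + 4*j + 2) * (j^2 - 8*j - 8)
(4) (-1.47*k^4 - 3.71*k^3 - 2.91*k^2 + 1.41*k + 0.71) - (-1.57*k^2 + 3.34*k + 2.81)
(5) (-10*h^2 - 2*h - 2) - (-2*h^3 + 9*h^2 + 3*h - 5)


(1) = 4*c^5 + 8*c^4 - 3*c^3 - 8*c^2 + 10*c + 5
(2) = -6*d^3 + 25*d^2*x + 144*d*x^2 - 160*x^3
(3) = 4*j^4 - 28*j^3 - 62*j^2 - 48*j - 16
(4) = -1.47*k^4 - 3.71*k^3 - 1.34*k^2 - 1.93*k - 2.1
(5) = 2*h^3 - 19*h^2 - 5*h + 3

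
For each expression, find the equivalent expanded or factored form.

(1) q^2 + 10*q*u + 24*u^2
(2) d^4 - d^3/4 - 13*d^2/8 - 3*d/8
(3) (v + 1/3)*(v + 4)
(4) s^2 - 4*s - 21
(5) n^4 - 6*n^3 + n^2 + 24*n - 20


(1) = (q + 4*u)*(q + 6*u)
(2) = d*(d - 3/2)*(d + 1/4)*(d + 1)
(3) = v^2 + 13*v/3 + 4/3
(4) = (s - 7)*(s + 3)
(5) = (n - 5)*(n - 2)*(n - 1)*(n + 2)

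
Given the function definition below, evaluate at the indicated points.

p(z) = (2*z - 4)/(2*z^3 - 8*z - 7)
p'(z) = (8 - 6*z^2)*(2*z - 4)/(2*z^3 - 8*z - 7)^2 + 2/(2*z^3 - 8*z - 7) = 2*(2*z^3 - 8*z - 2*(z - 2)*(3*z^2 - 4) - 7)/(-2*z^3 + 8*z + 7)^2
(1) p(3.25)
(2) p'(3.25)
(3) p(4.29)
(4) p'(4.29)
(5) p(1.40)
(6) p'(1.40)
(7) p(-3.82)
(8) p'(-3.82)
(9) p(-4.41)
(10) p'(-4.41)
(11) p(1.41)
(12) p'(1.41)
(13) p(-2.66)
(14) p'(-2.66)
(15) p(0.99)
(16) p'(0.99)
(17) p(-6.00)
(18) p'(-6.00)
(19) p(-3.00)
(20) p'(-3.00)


(1) = 0.07
(2) = -0.05
(3) = 0.04
(4) = -0.02
(5) = 0.09
(6) = -0.13
(7) = 0.13
(8) = 0.10
(9) = 0.09
(10) = 0.05
(11) = 0.09
(12) = -0.13
(13) = 0.40
(14) = 0.50
(15) = 0.16
(16) = -0.18
(17) = 0.04
(18) = 0.02
(19) = 0.27
(20) = 0.28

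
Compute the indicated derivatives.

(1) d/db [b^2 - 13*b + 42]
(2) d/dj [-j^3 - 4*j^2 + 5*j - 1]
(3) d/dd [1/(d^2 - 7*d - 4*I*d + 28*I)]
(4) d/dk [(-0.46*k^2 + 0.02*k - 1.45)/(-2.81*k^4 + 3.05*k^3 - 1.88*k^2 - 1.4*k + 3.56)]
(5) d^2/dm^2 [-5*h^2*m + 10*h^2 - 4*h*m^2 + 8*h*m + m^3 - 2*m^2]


(1) = 2*b - 13
(2) = -3*j^2 - 8*j + 5
(3) = (-2*d + 7 + 4*I)/(d^2 - 7*d - 4*I*d + 28*I)^2
(4) = (-2.5852*k^5 + 1.5716*k^4 - 16.42*k^3 + 13.9491*k^2 - 8.7272*k - 1.9588)/(7.8961*k^8 - 17.141*k^7 + 19.8681*k^6 - 3.6*k^5 - 25.0128*k^4 + 26.98*k^3 - 11.4256*k^2 - 9.968*k + 12.6736)
(5) = -8*h + 6*m - 4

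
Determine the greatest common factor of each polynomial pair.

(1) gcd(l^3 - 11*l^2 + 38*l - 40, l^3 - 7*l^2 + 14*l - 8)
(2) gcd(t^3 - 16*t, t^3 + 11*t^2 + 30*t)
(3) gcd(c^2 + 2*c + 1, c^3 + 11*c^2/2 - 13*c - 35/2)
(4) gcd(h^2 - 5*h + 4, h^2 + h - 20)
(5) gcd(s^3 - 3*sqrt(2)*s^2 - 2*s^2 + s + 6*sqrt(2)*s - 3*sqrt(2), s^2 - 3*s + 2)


(1) = gcd((l - 5)*(l - 4)*(l - 2), (l - 4)*(l - 2)*(l - 1)) = l^2 - 6*l + 8
(2) = gcd(t*(t - 4)*(t + 4), t*(t + 5)*(t + 6)) = t
(3) = c + 1
(4) = h - 4
(5) = s - 1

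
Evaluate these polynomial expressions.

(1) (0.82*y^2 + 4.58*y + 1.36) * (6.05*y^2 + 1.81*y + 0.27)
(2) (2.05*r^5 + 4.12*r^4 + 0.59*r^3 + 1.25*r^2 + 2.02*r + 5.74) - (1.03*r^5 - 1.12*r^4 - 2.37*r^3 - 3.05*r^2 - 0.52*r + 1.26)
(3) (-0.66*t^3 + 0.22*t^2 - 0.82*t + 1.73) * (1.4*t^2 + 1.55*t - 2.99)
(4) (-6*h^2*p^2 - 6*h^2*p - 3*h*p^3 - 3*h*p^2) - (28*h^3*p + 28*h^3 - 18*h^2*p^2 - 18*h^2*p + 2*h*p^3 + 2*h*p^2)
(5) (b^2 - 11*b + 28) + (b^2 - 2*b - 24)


(1) = 4.961*y^4 + 29.1932*y^3 + 16.7392*y^2 + 3.6982*y + 0.3672
(2) = 1.02*r^5 + 5.24*r^4 + 2.96*r^3 + 4.3*r^2 + 2.54*r + 4.48
(3) = -0.924*t^5 - 0.715*t^4 + 1.1664*t^3 + 0.4932*t^2 + 5.1333*t - 5.1727
(4) = -28*h^3*p - 28*h^3 + 12*h^2*p^2 + 12*h^2*p - 5*h*p^3 - 5*h*p^2
(5) = 2*b^2 - 13*b + 4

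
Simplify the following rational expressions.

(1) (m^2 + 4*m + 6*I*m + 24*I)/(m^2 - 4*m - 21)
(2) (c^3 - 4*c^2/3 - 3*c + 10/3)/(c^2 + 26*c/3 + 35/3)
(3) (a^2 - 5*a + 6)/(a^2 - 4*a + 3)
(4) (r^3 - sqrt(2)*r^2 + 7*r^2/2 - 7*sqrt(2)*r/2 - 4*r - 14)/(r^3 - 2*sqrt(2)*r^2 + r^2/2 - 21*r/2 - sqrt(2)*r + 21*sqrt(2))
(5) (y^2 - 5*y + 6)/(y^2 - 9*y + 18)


(1) = (m^2 + m*(4 + 6*I) + 24*I)/(m^2 - 4*m - 21)
(2) = (c^2 - 3*c + 2)/(c + 7)
(3) = (a - 2)/(a - 1)
(4) = (4*r + 4*sqrt(2))/(4*r - 12)
(5) = (y - 2)/(y - 6)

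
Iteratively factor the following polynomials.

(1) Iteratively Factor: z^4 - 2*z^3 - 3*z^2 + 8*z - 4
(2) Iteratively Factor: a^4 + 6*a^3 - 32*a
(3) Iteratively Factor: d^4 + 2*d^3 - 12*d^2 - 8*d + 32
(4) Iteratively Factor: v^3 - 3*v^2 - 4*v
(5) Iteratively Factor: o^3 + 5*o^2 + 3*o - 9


(1) = (z - 1)*(z^3 - z^2 - 4*z + 4) = (z - 1)*(z + 2)*(z^2 - 3*z + 2) = (z - 1)^2*(z + 2)*(z - 2)
(2) = (a)*(a^3 + 6*a^2 - 32) = a*(a + 4)*(a^2 + 2*a - 8) = a*(a - 2)*(a + 4)*(a + 4)
(3) = (d - 2)*(d^3 + 4*d^2 - 4*d - 16) = (d - 2)^2*(d^2 + 6*d + 8) = (d - 2)^2*(d + 2)*(d + 4)
(4) = (v - 4)*(v^2 + v) = (v - 4)*(v + 1)*(v)
(5) = (o - 1)*(o^2 + 6*o + 9) = (o - 1)*(o + 3)*(o + 3)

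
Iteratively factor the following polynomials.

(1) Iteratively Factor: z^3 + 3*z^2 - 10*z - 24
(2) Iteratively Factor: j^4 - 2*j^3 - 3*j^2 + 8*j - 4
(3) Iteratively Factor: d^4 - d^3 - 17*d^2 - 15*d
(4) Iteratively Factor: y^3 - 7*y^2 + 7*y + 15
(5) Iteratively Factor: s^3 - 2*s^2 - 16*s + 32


(1) = (z + 2)*(z^2 + z - 12) = (z + 2)*(z + 4)*(z - 3)
(2) = (j - 1)*(j^3 - j^2 - 4*j + 4) = (j - 1)*(j + 2)*(j^2 - 3*j + 2) = (j - 1)^2*(j + 2)*(j - 2)
(3) = (d - 5)*(d^3 + 4*d^2 + 3*d) = d*(d - 5)*(d^2 + 4*d + 3) = d*(d - 5)*(d + 1)*(d + 3)
(4) = (y - 3)*(y^2 - 4*y - 5) = (y - 3)*(y + 1)*(y - 5)
(5) = (s + 4)*(s^2 - 6*s + 8) = (s - 2)*(s + 4)*(s - 4)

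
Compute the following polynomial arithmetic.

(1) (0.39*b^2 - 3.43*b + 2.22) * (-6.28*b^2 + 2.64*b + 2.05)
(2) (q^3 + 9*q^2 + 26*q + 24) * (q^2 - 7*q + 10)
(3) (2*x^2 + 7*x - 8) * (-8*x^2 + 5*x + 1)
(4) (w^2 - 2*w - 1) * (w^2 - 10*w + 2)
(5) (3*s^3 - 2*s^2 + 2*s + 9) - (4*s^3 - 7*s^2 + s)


(1) = -2.4492*b^4 + 22.57*b^3 - 22.1973*b^2 - 1.1707*b + 4.551
(2) = q^5 + 2*q^4 - 27*q^3 - 68*q^2 + 92*q + 240
(3) = -16*x^4 - 46*x^3 + 101*x^2 - 33*x - 8
(4) = w^4 - 12*w^3 + 21*w^2 + 6*w - 2
(5) = -s^3 + 5*s^2 + s + 9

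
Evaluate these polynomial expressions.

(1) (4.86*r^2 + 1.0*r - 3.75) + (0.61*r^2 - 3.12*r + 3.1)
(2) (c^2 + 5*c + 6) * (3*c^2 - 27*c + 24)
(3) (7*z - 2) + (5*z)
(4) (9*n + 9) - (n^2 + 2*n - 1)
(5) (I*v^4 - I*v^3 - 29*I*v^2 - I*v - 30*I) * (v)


(1) = 5.47*r^2 - 2.12*r - 0.65
(2) = 3*c^4 - 12*c^3 - 93*c^2 - 42*c + 144
(3) = 12*z - 2
(4) = -n^2 + 7*n + 10
(5) = I*v^5 - I*v^4 - 29*I*v^3 - I*v^2 - 30*I*v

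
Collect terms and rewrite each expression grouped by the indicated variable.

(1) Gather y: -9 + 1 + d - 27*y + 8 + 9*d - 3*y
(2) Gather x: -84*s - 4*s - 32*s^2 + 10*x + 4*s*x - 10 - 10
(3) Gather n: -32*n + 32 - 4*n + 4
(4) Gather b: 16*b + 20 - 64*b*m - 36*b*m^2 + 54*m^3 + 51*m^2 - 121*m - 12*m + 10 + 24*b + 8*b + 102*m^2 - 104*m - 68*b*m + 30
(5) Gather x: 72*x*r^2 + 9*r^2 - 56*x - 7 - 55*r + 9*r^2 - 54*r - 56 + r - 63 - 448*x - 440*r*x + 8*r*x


(1) = 10*d - 30*y
(2) = -32*s^2 - 88*s + x*(4*s + 10) - 20
(3) = 36 - 36*n
(4) = b*(-36*m^2 - 132*m + 48) + 54*m^3 + 153*m^2 - 237*m + 60
(5) = 18*r^2 - 108*r + x*(72*r^2 - 432*r - 504) - 126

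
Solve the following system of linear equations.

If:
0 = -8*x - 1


Then:
x = -1/8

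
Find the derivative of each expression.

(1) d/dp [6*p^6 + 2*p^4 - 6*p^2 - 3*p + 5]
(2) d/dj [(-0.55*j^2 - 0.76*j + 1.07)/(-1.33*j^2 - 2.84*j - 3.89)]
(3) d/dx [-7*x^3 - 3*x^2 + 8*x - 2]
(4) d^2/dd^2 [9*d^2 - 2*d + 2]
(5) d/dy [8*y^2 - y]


(1) = 36*p^5 + 8*p^3 - 12*p - 3
(2) = (0.5512*j^2 + 7.1252*j + 5.9952)/(1.7689*j^4 + 7.5544*j^3 + 18.413*j^2 + 22.0952*j + 15.1321)
(3) = -21*x^2 - 6*x + 8
(4) = 18
(5) = 16*y - 1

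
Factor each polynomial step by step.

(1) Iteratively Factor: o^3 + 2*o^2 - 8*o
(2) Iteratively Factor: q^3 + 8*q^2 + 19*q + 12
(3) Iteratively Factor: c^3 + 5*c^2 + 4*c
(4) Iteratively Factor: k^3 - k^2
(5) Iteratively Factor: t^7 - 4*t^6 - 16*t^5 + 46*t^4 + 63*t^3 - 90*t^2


(1) = (o + 4)*(o^2 - 2*o) = o*(o + 4)*(o - 2)
(2) = (q + 1)*(q^2 + 7*q + 12) = (q + 1)*(q + 3)*(q + 4)
(3) = (c + 4)*(c^2 + c) = (c + 1)*(c + 4)*(c)
(4) = (k - 1)*(k^2) = k*(k - 1)*(k)
(5) = (t + 2)*(t^6 - 6*t^5 - 4*t^4 + 54*t^3 - 45*t^2) = t*(t + 2)*(t^5 - 6*t^4 - 4*t^3 + 54*t^2 - 45*t) = t^2*(t + 2)*(t^4 - 6*t^3 - 4*t^2 + 54*t - 45) = t^2*(t - 1)*(t + 2)*(t^3 - 5*t^2 - 9*t + 45) = t^2*(t - 5)*(t - 1)*(t + 2)*(t^2 - 9) = t^2*(t - 5)*(t - 1)*(t + 2)*(t + 3)*(t - 3)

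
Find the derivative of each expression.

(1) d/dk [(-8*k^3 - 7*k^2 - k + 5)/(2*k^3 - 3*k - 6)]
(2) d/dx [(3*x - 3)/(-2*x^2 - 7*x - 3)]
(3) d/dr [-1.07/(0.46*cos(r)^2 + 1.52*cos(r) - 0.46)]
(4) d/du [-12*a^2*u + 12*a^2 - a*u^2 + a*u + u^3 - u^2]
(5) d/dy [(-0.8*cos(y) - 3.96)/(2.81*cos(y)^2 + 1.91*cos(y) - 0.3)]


(1) = (14*k^4 + 52*k^3 + 135*k^2 + 84*k + 21)/(4*k^6 - 12*k^4 - 24*k^3 + 9*k^2 + 36*k + 36)
(2) = 6*(x^2 - 2*x - 5)/(4*x^4 + 28*x^3 + 61*x^2 + 42*x + 9)
(3) = -(0.9844*cos(r) + 1.6264)*sin(r)/(0.46*sin(r)^2 - 1.52*cos(r))^2
(4) = -12*a^2 - 2*a*u + a + 3*u^2 - 2*u
(5) = (2.248*sin(y)^2 - 22.2552*cos(y) - 10.0516)*sin(y)/(2.81*cos(y)^2 + 1.91*cos(y) - 0.3)^2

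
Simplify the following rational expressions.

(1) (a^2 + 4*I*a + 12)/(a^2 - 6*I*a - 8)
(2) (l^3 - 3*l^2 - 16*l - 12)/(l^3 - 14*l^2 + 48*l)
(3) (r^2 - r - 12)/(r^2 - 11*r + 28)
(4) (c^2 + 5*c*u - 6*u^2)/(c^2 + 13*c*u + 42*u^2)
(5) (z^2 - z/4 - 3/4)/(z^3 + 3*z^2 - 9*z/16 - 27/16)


(1) = (a + 6*I)/(a - 4*I)
(2) = (l^2 + 3*l + 2)/(l^2 - 8*l)
(3) = (r + 3)/(r - 7)
(4) = (c - u)/(c + 7*u)
(5) = (4*z - 4)/(4*z^2 + 9*z - 9)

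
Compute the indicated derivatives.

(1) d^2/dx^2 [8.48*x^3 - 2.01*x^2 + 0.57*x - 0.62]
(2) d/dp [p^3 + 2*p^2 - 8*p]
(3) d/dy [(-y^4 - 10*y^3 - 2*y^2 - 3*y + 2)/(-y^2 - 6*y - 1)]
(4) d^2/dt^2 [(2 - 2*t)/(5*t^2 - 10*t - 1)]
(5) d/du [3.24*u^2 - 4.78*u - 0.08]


(1) = 50.88*x - 4.02
(2) = 3*p^2 + 4*p - 8
(3) = (2*y^5 + 28*y^4 + 124*y^3 + 39*y^2 + 8*y + 15)/(y^4 + 12*y^3 + 38*y^2 + 12*y + 1)
(4) = 20*(t - 1)*(-15*t^2 + 30*t + 20*(t - 1)^2 + 3)/(-5*t^2 + 10*t + 1)^3
(5) = 6.48*u - 4.78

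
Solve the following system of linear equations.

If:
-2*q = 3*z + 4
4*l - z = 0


Then:
l = z/4
q = -3*z/2 - 2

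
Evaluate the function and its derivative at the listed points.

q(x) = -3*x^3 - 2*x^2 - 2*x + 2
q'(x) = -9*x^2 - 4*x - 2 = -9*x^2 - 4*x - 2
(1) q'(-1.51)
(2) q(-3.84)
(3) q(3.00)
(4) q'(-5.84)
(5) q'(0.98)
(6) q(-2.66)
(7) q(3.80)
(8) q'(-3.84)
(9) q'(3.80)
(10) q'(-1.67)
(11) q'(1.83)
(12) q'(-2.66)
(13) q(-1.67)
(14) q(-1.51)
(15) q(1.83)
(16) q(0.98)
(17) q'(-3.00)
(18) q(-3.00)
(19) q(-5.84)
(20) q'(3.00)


(1) = -16.48
(2) = 150.06
(3) = -103.00
(4) = -285.59
(5) = -14.56
(6) = 49.63
(7) = -199.10
(8) = -119.35
(9) = -147.16
(10) = -20.42
(11) = -39.46
(12) = -55.04
(13) = 13.73
(14) = 10.79
(15) = -26.74
(16) = -4.70
(17) = -71.00
(18) = 71.00
(19) = 543.00
(20) = -95.00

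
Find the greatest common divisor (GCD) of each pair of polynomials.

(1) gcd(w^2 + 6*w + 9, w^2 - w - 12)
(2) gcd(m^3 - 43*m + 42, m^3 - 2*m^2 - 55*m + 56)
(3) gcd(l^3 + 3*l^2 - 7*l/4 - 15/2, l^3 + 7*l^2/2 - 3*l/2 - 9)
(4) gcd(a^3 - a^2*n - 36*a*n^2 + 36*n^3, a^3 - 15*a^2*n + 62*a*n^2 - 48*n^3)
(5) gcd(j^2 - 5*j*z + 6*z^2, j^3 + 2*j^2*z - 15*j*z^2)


(1) = gcd((w + 3)^2, (w - 4)*(w + 3)) = w + 3
(2) = gcd((m - 6)*(m - 1)*(m + 7), (m - 8)*(m - 1)*(m + 7)) = m^2 + 6*m - 7
(3) = gcd((l - 3/2)*(l + 2)*(l + 5/2), (l - 3/2)*(l + 2)*(l + 3)) = l^2 + l/2 - 3
(4) = gcd((a - 6*n)*(a - n)*(a + 6*n), (a - 8*n)*(a - 6*n)*(a - n)) = a^2 - 7*a*n + 6*n^2
(5) = -j + 3*z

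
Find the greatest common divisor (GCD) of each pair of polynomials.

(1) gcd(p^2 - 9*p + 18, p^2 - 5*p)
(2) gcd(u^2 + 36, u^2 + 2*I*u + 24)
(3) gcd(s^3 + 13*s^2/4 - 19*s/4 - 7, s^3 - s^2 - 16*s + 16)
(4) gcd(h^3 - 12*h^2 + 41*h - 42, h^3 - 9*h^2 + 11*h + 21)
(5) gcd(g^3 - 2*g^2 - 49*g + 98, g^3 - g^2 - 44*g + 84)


(1) = 1
(2) = u + 6*I
(3) = s + 4
(4) = h^2 - 10*h + 21
(5) = g^2 + 5*g - 14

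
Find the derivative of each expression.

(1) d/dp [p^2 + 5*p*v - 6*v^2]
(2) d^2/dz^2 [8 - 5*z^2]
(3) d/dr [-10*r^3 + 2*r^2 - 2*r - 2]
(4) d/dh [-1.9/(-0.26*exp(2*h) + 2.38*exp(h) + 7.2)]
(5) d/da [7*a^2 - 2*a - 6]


(1) = 2*p + 5*v
(2) = -10
(3) = -30*r^2 + 4*r - 2
(4) = (4.522 - 0.988*exp(h))*exp(h)/(-0.26*exp(2*h) + 2.38*exp(h) + 7.2)^2
(5) = 14*a - 2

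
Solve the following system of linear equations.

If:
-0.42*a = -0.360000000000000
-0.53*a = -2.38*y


Then:
a = 0.86
y = 0.19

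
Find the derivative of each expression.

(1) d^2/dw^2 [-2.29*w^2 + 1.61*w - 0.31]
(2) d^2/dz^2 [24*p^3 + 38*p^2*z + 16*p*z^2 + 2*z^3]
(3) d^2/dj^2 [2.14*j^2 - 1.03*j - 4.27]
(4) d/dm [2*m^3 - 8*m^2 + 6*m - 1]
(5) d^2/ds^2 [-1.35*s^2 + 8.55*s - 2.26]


(1) = -4.58000000000000
(2) = 32*p + 12*z
(3) = 4.28000000000000
(4) = 6*m^2 - 16*m + 6
(5) = -2.70000000000000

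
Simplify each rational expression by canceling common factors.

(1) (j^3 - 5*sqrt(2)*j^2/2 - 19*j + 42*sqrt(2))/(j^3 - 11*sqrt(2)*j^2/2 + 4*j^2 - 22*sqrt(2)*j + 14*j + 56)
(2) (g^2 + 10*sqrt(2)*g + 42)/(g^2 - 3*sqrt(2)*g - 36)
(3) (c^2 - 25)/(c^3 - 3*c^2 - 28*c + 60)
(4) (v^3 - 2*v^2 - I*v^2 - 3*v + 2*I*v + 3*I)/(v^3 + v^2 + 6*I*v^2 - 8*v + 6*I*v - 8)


(1) = (4*j + 12*sqrt(2))/(4*j + 16)
(2) = (g + 7*sqrt(2))/(g - 6*sqrt(2))
(3) = (c - 5)/(c^2 - 8*c + 12)
(4) = (v^2 + v*(-3 - I) + 3*I)/(v^2 + 6*I*v - 8)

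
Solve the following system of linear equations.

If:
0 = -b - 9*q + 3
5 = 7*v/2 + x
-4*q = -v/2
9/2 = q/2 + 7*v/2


Then:
b = 30/19
q = 3/19
v = 24/19
x = 11/19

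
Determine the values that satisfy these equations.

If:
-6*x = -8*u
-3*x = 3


Then:
u = -3/4
x = -1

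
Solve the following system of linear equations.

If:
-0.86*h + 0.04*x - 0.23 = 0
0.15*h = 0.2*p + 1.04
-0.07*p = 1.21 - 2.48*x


Then:
h = -0.25
p = -5.39
x = 0.34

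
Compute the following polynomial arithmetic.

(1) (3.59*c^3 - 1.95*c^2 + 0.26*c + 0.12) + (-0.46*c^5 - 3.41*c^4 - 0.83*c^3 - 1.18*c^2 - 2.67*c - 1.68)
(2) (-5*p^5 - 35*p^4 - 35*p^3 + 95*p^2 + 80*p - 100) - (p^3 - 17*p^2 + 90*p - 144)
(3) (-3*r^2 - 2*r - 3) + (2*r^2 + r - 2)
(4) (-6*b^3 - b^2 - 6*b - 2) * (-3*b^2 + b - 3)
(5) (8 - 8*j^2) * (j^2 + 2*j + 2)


(1) = -0.46*c^5 - 3.41*c^4 + 2.76*c^3 - 3.13*c^2 - 2.41*c - 1.56
(2) = -5*p^5 - 35*p^4 - 36*p^3 + 112*p^2 - 10*p + 44
(3) = -r^2 - r - 5
(4) = 18*b^5 - 3*b^4 + 35*b^3 + 3*b^2 + 16*b + 6
(5) = -8*j^4 - 16*j^3 - 8*j^2 + 16*j + 16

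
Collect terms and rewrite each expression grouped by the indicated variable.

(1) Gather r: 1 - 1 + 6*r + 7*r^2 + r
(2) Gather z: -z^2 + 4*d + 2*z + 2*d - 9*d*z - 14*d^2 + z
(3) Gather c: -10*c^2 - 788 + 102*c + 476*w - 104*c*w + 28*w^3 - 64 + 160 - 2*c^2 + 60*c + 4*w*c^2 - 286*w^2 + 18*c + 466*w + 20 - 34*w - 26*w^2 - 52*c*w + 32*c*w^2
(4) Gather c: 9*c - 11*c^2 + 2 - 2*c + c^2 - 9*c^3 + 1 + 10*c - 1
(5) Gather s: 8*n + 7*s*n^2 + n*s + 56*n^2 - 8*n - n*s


(1) = 7*r^2 + 7*r
(2) = -14*d^2 + 6*d - z^2 + z*(3 - 9*d)
(3) = c^2*(4*w - 12) + c*(32*w^2 - 156*w + 180) + 28*w^3 - 312*w^2 + 908*w - 672
(4) = -9*c^3 - 10*c^2 + 17*c + 2
(5) = 7*n^2*s + 56*n^2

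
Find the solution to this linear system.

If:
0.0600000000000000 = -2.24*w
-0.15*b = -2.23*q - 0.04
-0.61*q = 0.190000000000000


Then:
b = -4.36
q = -0.31
w = -0.03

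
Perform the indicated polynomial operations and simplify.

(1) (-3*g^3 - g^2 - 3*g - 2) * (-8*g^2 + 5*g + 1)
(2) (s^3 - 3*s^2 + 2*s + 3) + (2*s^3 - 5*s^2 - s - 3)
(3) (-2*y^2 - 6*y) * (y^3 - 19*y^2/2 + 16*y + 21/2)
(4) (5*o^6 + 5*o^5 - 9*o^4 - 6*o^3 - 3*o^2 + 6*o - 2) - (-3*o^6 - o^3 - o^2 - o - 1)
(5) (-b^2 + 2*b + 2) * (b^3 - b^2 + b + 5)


(1) = 24*g^5 - 7*g^4 + 16*g^3 - 13*g - 2
(2) = 3*s^3 - 8*s^2 + s
(3) = -2*y^5 + 13*y^4 + 25*y^3 - 117*y^2 - 63*y
(4) = 8*o^6 + 5*o^5 - 9*o^4 - 5*o^3 - 2*o^2 + 7*o - 1
(5) = -b^5 + 3*b^4 - b^3 - 5*b^2 + 12*b + 10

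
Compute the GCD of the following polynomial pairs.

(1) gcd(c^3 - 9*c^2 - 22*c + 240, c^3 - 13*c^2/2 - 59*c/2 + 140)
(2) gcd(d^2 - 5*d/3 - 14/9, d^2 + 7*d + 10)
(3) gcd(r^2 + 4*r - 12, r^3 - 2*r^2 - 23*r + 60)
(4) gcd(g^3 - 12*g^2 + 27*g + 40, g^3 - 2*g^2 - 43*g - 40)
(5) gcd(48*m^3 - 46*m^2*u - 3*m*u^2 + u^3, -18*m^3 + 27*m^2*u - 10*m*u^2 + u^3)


(1) = c^2 - 3*c - 40
(2) = 1
(3) = 1
(4) = gcd((g - 8)*(g - 5)*(g + 1), (g - 8)*(g + 1)*(g + 5)) = g^2 - 7*g - 8
(5) = -m + u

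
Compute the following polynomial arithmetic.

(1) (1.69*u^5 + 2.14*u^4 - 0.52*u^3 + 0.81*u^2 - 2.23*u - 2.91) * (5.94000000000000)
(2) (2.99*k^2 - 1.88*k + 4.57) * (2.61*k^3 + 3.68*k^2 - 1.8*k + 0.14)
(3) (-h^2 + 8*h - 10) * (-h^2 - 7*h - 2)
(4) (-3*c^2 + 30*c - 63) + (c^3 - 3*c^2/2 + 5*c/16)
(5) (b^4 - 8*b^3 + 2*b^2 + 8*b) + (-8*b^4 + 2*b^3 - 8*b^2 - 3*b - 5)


(1) = 10.0386*u^5 + 12.7116*u^4 - 3.0888*u^3 + 4.8114*u^2 - 13.2462*u - 17.2854
(2) = 7.8039*k^5 + 6.0964*k^4 - 0.3727*k^3 + 20.6202*k^2 - 8.4892*k + 0.6398
(3) = h^4 - h^3 - 44*h^2 + 54*h + 20
(4) = c^3 - 9*c^2/2 + 485*c/16 - 63
(5) = -7*b^4 - 6*b^3 - 6*b^2 + 5*b - 5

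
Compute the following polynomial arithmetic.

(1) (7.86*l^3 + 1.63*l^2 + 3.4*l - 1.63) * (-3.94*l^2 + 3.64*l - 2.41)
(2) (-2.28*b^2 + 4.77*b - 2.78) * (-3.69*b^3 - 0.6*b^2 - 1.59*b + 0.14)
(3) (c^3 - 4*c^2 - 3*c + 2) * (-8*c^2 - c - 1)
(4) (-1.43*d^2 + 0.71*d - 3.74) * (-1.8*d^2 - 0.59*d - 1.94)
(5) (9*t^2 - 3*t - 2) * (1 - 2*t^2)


(1) = -30.9684*l^5 + 22.1882*l^4 - 26.4054*l^3 + 14.8699*l^2 - 14.1272*l + 3.9283
(2) = 8.4132*b^5 - 16.2333*b^4 + 11.0214*b^3 - 6.2355*b^2 + 5.088*b - 0.3892
(3) = -8*c^5 + 31*c^4 + 27*c^3 - 9*c^2 + c - 2
(4) = 2.574*d^4 - 0.4343*d^3 + 9.0873*d^2 + 0.8292*d + 7.2556
(5) = -18*t^4 + 6*t^3 + 13*t^2 - 3*t - 2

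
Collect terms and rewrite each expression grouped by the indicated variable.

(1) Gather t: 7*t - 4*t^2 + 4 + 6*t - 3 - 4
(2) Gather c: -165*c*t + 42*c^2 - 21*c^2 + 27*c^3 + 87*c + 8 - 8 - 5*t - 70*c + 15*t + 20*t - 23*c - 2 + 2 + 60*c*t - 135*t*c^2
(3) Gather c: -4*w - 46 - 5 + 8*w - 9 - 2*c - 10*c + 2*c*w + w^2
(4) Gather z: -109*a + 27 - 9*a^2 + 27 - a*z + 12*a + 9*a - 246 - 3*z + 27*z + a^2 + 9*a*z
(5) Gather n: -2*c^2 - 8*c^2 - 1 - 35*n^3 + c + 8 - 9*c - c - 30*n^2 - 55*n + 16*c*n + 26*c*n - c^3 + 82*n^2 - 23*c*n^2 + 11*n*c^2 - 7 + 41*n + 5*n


(1) = -4*t^2 + 13*t - 3
(2) = 27*c^3 + c^2*(21 - 135*t) + c*(-105*t - 6) + 30*t
(3) = c*(2*w - 12) + w^2 + 4*w - 60
(4) = -8*a^2 - 88*a + z*(8*a + 24) - 192
(5) = -c^3 - 10*c^2 - 9*c - 35*n^3 + n^2*(52 - 23*c) + n*(11*c^2 + 42*c - 9)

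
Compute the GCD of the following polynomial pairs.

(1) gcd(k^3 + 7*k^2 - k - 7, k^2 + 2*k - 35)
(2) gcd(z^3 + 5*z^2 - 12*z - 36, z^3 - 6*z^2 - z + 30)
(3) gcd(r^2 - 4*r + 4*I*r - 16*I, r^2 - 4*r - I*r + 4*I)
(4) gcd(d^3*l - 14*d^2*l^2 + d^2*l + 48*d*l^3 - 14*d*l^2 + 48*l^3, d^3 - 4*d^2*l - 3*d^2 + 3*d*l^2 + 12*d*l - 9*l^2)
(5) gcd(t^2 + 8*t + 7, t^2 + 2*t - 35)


(1) = k + 7
(2) = z^2 - z - 6
(3) = gcd((r - 4)*(r + 4*I), (r - 4)*(r - I)) = r - 4
(4) = 1
(5) = t + 7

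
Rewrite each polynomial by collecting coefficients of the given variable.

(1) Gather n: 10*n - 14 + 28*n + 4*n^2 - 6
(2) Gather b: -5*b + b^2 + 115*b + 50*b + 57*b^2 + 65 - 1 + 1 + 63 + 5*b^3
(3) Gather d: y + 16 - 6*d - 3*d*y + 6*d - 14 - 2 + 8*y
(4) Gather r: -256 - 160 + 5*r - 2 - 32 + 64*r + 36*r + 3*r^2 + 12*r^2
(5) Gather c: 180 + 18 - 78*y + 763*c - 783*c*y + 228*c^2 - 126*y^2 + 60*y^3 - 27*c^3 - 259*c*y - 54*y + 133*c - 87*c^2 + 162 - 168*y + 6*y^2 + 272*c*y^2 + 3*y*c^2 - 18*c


(1) = 4*n^2 + 38*n - 20
(2) = 5*b^3 + 58*b^2 + 160*b + 128
(3) = -3*d*y + 9*y
(4) = 15*r^2 + 105*r - 450
(5) = -27*c^3 + c^2*(3*y + 141) + c*(272*y^2 - 1042*y + 878) + 60*y^3 - 120*y^2 - 300*y + 360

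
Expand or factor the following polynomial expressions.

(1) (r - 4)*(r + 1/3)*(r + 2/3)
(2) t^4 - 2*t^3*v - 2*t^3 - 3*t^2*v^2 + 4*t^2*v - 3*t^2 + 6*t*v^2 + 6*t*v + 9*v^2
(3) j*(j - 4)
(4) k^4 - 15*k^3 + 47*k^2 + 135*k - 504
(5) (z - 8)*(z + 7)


(1) = r^3 - 3*r^2 - 34*r/9 - 8/9
(2) = (t - 3)*(t + 1)*(t - 3*v)*(t + v)
(3) = j^2 - 4*j
(4) = (k - 8)*(k - 7)*(k - 3)*(k + 3)
(5) = z^2 - z - 56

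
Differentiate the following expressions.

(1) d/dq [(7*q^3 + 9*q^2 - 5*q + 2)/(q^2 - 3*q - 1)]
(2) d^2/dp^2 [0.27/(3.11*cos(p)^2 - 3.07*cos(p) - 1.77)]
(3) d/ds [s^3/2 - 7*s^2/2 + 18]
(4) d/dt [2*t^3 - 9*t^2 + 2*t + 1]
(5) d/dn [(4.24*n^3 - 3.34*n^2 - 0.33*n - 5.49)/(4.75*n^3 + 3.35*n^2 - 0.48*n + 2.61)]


(1) = (7*q^4 - 42*q^3 - 43*q^2 - 22*q + 11)/(q^4 - 6*q^3 + 7*q^2 + 6*q + 1)
(2) = (10.445868*(1 - cos(p)^2)^2 - 7.733637*cos(p)^3 + 13.712733*cos(p)^2 + 14.000121*cos(p) - 18.507852)/(-3.11*cos(p)^2 + 3.07*cos(p) + 1.77)^3
(3) = s*(3*s - 14)/2
(4) = 6*t^2 - 18*t + 2
(5) = (30.069*n^4 - 0.9354*n^3 + 114.1404*n^2 + 19.3482*n - 3.4965)/(22.5625*n^6 + 31.825*n^5 + 6.6625*n^4 + 21.579*n^3 + 17.7174*n^2 - 2.5056*n + 6.8121)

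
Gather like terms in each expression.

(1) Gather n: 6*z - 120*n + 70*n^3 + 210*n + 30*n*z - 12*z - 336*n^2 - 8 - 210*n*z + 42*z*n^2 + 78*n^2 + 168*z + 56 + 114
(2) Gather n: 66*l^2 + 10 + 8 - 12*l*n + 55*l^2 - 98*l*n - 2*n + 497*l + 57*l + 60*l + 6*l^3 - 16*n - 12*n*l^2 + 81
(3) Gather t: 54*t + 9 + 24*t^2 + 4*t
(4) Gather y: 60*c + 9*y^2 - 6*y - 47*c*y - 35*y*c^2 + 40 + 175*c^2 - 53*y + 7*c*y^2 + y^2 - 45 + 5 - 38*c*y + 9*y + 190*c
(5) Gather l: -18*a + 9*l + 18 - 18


(1) = 70*n^3 + n^2*(42*z - 258) + n*(90 - 180*z) + 162*z + 162
(2) = 6*l^3 + 121*l^2 + 614*l + n*(-12*l^2 - 110*l - 18) + 99
(3) = 24*t^2 + 58*t + 9
(4) = 175*c^2 + 250*c + y^2*(7*c + 10) + y*(-35*c^2 - 85*c - 50)
(5) = -18*a + 9*l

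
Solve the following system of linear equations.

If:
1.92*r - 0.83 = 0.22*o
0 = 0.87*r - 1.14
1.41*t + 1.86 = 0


Then:
o = 7.66
r = 1.31
t = -1.32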